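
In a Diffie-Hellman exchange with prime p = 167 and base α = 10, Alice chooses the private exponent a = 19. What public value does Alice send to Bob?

139

Public value = 10^19 (mod 167).
10^1 ≡ 10 (mod 167)
10^2 = (10^1)^2 ≡ 10^2 = 100 ≡ 100 (mod 167)
10^4 = (10^2)^2 ≡ 100^2 = 10000 ≡ 147 (mod 167)
10^8 = (10^4)^2 ≡ 147^2 = 21609 ≡ 66 (mod 167)
10^16 = (10^8)^2 ≡ 66^2 = 4356 ≡ 14 (mod 167)
10^19 = 10^16 · 10^2 · 10^1 ≡ 14 · 100 · 10 ≡ 139 (mod 167).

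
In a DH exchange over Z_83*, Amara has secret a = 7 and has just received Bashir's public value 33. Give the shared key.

Shared key K = 33^7 mod 83.
33^1 ≡ 33 (mod 83)
33^2 = (33^1)^2 ≡ 33^2 = 1089 ≡ 10 (mod 83)
33^4 = (33^2)^2 ≡ 10^2 = 100 ≡ 17 (mod 83)
33^7 = 33^4 · 33^2 · 33^1 ≡ 17 · 10 · 33 ≡ 49 (mod 83).

49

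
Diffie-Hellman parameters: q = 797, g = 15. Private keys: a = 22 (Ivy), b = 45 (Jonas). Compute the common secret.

773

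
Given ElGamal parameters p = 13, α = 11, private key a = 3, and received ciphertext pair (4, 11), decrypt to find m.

2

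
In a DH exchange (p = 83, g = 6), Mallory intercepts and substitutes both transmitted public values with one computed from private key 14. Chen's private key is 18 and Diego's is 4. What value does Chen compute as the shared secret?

Chen receives Mallory's public value M = 6^14 mod 83 instead of the honest one.
6^1 ≡ 6 (mod 83)
6^2 = (6^1)^2 ≡ 6^2 = 36 ≡ 36 (mod 83)
6^4 = (6^2)^2 ≡ 36^2 = 1296 ≡ 51 (mod 83)
6^8 = (6^4)^2 ≡ 51^2 = 2601 ≡ 28 (mod 83)
6^14 = 6^8 · 6^4 · 6^2 ≡ 28 · 51 · 36 ≡ 31 (mod 83).
So M = 31. Chen computes K = M^18 mod 83.
31^1 ≡ 31 (mod 83)
31^2 = (31^1)^2 ≡ 31^2 = 961 ≡ 48 (mod 83)
31^4 = (31^2)^2 ≡ 48^2 = 2304 ≡ 63 (mod 83)
31^8 = (31^4)^2 ≡ 63^2 = 3969 ≡ 68 (mod 83)
31^16 = (31^8)^2 ≡ 68^2 = 4624 ≡ 59 (mod 83)
31^18 = 31^16 · 31^2 ≡ 59 · 48 ≡ 10 (mod 83).

10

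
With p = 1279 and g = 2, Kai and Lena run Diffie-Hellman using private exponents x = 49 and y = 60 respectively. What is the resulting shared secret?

Kai sends A = g^x mod p = 2^49 mod 1279.
2^1 ≡ 2 (mod 1279)
2^2 = (2^1)^2 ≡ 2^2 = 4 ≡ 4 (mod 1279)
2^4 = (2^2)^2 ≡ 4^2 = 16 ≡ 16 (mod 1279)
2^8 = (2^4)^2 ≡ 16^2 = 256 ≡ 256 (mod 1279)
2^16 = (2^8)^2 ≡ 256^2 = 65536 ≡ 307 (mod 1279)
2^32 = (2^16)^2 ≡ 307^2 = 94249 ≡ 882 (mod 1279)
2^49 = 2^32 · 2^16 · 2^1 ≡ 882 · 307 · 2 ≡ 531 (mod 1279).
So A = 531. Lena then computes K = A^y mod p = 531^60 mod 1279.
531^1 ≡ 531 (mod 1279)
531^2 = (531^1)^2 ≡ 531^2 = 281961 ≡ 581 (mod 1279)
531^4 = (531^2)^2 ≡ 581^2 = 337561 ≡ 1184 (mod 1279)
531^8 = (531^4)^2 ≡ 1184^2 = 1401856 ≡ 72 (mod 1279)
531^16 = (531^8)^2 ≡ 72^2 = 5184 ≡ 68 (mod 1279)
531^32 = (531^16)^2 ≡ 68^2 = 4624 ≡ 787 (mod 1279)
531^60 = 531^32 · 531^16 · 531^8 · 531^4 ≡ 787 · 68 · 72 · 1184 ≡ 360 (mod 1279).

360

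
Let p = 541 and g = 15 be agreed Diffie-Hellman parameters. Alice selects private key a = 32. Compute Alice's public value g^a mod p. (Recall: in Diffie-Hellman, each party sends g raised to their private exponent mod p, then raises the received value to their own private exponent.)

352

Public value = 15^32 mod 541.
15^1 ≡ 15 (mod 541)
15^2 = (15^1)^2 ≡ 15^2 = 225 ≡ 225 (mod 541)
15^4 = (15^2)^2 ≡ 225^2 = 50625 ≡ 312 (mod 541)
15^8 = (15^4)^2 ≡ 312^2 = 97344 ≡ 505 (mod 541)
15^16 = (15^8)^2 ≡ 505^2 = 255025 ≡ 214 (mod 541)
15^32 = (15^16)^2 ≡ 214^2 = 45796 ≡ 352 (mod 541)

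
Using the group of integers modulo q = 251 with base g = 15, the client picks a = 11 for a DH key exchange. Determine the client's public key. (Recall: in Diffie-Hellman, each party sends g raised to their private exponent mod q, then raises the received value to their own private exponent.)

153

Public value = 15^11 (mod 251).
15^1 ≡ 15 (mod 251)
15^2 = (15^1)^2 ≡ 15^2 = 225 ≡ 225 (mod 251)
15^4 = (15^2)^2 ≡ 225^2 = 50625 ≡ 174 (mod 251)
15^8 = (15^4)^2 ≡ 174^2 = 30276 ≡ 156 (mod 251)
15^11 = 15^8 · 15^2 · 15^1 ≡ 156 · 225 · 15 ≡ 153 (mod 251).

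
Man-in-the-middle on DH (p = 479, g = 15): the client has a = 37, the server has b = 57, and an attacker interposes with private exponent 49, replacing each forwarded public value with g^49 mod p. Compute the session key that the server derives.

462

The server receives an attacker's public value M = 15^49 mod 479 instead of the honest one.
15^1 ≡ 15 (mod 479)
15^2 = (15^1)^2 ≡ 15^2 = 225 ≡ 225 (mod 479)
15^4 = (15^2)^2 ≡ 225^2 = 50625 ≡ 330 (mod 479)
15^8 = (15^4)^2 ≡ 330^2 = 108900 ≡ 167 (mod 479)
15^16 = (15^8)^2 ≡ 167^2 = 27889 ≡ 107 (mod 479)
15^32 = (15^16)^2 ≡ 107^2 = 11449 ≡ 432 (mod 479)
15^49 = 15^32 · 15^16 · 15^1 ≡ 432 · 107 · 15 ≡ 247 (mod 479).
So M = 247. The server computes K = M^57 mod 479.
247^1 ≡ 247 (mod 479)
247^2 = (247^1)^2 ≡ 247^2 = 61009 ≡ 176 (mod 479)
247^4 = (247^2)^2 ≡ 176^2 = 30976 ≡ 320 (mod 479)
247^8 = (247^4)^2 ≡ 320^2 = 102400 ≡ 373 (mod 479)
247^16 = (247^8)^2 ≡ 373^2 = 139129 ≡ 219 (mod 479)
247^32 = (247^16)^2 ≡ 219^2 = 47961 ≡ 61 (mod 479)
247^57 = 247^32 · 247^16 · 247^8 · 247^1 ≡ 61 · 219 · 373 · 247 ≡ 462 (mod 479).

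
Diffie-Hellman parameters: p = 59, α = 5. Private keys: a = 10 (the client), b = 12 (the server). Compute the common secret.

35

The server sends B = α^b mod p = 5^12 mod 59.
5^1 ≡ 5 (mod 59)
5^2 = (5^1)^2 ≡ 5^2 = 25 ≡ 25 (mod 59)
5^4 = (5^2)^2 ≡ 25^2 = 625 ≡ 35 (mod 59)
5^8 = (5^4)^2 ≡ 35^2 = 1225 ≡ 45 (mod 59)
5^12 = 5^8 · 5^4 ≡ 45 · 35 ≡ 41 (mod 59).
So B = 41. The client then computes K = B^a mod p = 41^10 mod 59.
41^1 ≡ 41 (mod 59)
41^2 = (41^1)^2 ≡ 41^2 = 1681 ≡ 29 (mod 59)
41^4 = (41^2)^2 ≡ 29^2 = 841 ≡ 15 (mod 59)
41^8 = (41^4)^2 ≡ 15^2 = 225 ≡ 48 (mod 59)
41^10 = 41^8 · 41^2 ≡ 48 · 29 ≡ 35 (mod 59).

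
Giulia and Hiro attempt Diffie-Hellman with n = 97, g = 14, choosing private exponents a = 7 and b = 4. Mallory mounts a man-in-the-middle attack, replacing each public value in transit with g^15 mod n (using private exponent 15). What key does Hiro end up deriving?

33

Hiro receives Mallory's public value M = 14^15 mod 97 instead of the honest one.
14^1 ≡ 14 (mod 97)
14^2 = (14^1)^2 ≡ 14^2 = 196 ≡ 2 (mod 97)
14^4 = (14^2)^2 ≡ 2^2 = 4 ≡ 4 (mod 97)
14^8 = (14^4)^2 ≡ 4^2 = 16 ≡ 16 (mod 97)
14^15 = 14^8 · 14^4 · 14^2 · 14^1 ≡ 16 · 4 · 2 · 14 ≡ 46 (mod 97).
So M = 46. Hiro computes K = M^4 mod 97.
46^1 ≡ 46 (mod 97)
46^2 = (46^1)^2 ≡ 46^2 = 2116 ≡ 79 (mod 97)
46^4 = (46^2)^2 ≡ 79^2 = 6241 ≡ 33 (mod 97)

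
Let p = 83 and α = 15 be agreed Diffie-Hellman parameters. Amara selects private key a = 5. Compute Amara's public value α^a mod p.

8

Public value = 15^5 mod 83.
15^1 ≡ 15 (mod 83)
15^2 = (15^1)^2 ≡ 15^2 = 225 ≡ 59 (mod 83)
15^4 = (15^2)^2 ≡ 59^2 = 3481 ≡ 78 (mod 83)
15^5 = 15^4 · 15^1 ≡ 78 · 15 ≡ 8 (mod 83).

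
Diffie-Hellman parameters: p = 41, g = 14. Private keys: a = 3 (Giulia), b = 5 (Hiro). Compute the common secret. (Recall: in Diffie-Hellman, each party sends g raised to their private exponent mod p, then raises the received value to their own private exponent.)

Giulia sends A = g^a mod p = 14^3 mod 41.
14^1 ≡ 14 (mod 41)
14^2 = (14^1)^2 ≡ 14^2 = 196 ≡ 32 (mod 41)
14^3 = 14^2 · 14^1 ≡ 32 · 14 ≡ 38 (mod 41).
So A = 38. Hiro then computes K = A^b mod p = 38^5 mod 41.
38^1 ≡ 38 (mod 41)
38^2 = (38^1)^2 ≡ 38^2 = 1444 ≡ 9 (mod 41)
38^4 = (38^2)^2 ≡ 9^2 = 81 ≡ 40 (mod 41)
38^5 = 38^4 · 38^1 ≡ 40 · 38 ≡ 3 (mod 41).

3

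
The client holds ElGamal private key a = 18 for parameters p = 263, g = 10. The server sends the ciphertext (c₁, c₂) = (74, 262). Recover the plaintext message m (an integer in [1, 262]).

142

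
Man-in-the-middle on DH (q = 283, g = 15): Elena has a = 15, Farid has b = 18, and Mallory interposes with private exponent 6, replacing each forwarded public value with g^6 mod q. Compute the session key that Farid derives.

Farid receives Mallory's public value M = 15^6 mod 283 instead of the honest one.
15^1 ≡ 15 (mod 283)
15^2 = (15^1)^2 ≡ 15^2 = 225 ≡ 225 (mod 283)
15^4 = (15^2)^2 ≡ 225^2 = 50625 ≡ 251 (mod 283)
15^6 = 15^4 · 15^2 ≡ 251 · 225 ≡ 158 (mod 283).
So M = 158. Farid computes K = M^18 mod 283.
158^1 ≡ 158 (mod 283)
158^2 = (158^1)^2 ≡ 158^2 = 24964 ≡ 60 (mod 283)
158^4 = (158^2)^2 ≡ 60^2 = 3600 ≡ 204 (mod 283)
158^8 = (158^4)^2 ≡ 204^2 = 41616 ≡ 15 (mod 283)
158^16 = (158^8)^2 ≡ 15^2 = 225 ≡ 225 (mod 283)
158^18 = 158^16 · 158^2 ≡ 225 · 60 ≡ 199 (mod 283).

199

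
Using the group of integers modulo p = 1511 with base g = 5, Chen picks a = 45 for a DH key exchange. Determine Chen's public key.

Public value = 5^45 mod 1511.
5^1 ≡ 5 (mod 1511)
5^2 = (5^1)^2 ≡ 5^2 = 25 ≡ 25 (mod 1511)
5^4 = (5^2)^2 ≡ 25^2 = 625 ≡ 625 (mod 1511)
5^8 = (5^4)^2 ≡ 625^2 = 390625 ≡ 787 (mod 1511)
5^16 = (5^8)^2 ≡ 787^2 = 619369 ≡ 1370 (mod 1511)
5^32 = (5^16)^2 ≡ 1370^2 = 1876900 ≡ 238 (mod 1511)
5^45 = 5^32 · 5^8 · 5^4 · 5^1 ≡ 238 · 787 · 625 · 5 ≡ 70 (mod 1511).

70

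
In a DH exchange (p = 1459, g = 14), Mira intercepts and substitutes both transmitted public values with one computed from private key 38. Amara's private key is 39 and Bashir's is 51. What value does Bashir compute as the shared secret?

Bashir receives Mira's public value M = 14^38 mod 1459 instead of the honest one.
14^1 ≡ 14 (mod 1459)
14^2 = (14^1)^2 ≡ 14^2 = 196 ≡ 196 (mod 1459)
14^4 = (14^2)^2 ≡ 196^2 = 38416 ≡ 482 (mod 1459)
14^8 = (14^4)^2 ≡ 482^2 = 232324 ≡ 343 (mod 1459)
14^16 = (14^8)^2 ≡ 343^2 = 117649 ≡ 929 (mod 1459)
14^32 = (14^16)^2 ≡ 929^2 = 863041 ≡ 772 (mod 1459)
14^38 = 14^32 · 14^4 · 14^2 ≡ 772 · 482 · 196 ≡ 1351 (mod 1459).
So M = 1351. Bashir computes K = M^51 mod 1459.
1351^1 ≡ 1351 (mod 1459)
1351^2 = (1351^1)^2 ≡ 1351^2 = 1825201 ≡ 1451 (mod 1459)
1351^4 = (1351^2)^2 ≡ 1451^2 = 2105401 ≡ 64 (mod 1459)
1351^8 = (1351^4)^2 ≡ 64^2 = 4096 ≡ 1178 (mod 1459)
1351^16 = (1351^8)^2 ≡ 1178^2 = 1387684 ≡ 175 (mod 1459)
1351^32 = (1351^16)^2 ≡ 175^2 = 30625 ≡ 1445 (mod 1459)
1351^51 = 1351^32 · 1351^16 · 1351^2 · 1351^1 ≡ 1445 · 175 · 1451 · 1351 ≡ 209 (mod 1459).

209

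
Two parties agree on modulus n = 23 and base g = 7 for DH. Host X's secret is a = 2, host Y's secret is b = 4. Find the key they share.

Host Y sends B = g^b mod n = 7^4 mod 23.
7^1 ≡ 7 (mod 23)
7^2 = (7^1)^2 ≡ 7^2 = 49 ≡ 3 (mod 23)
7^4 = (7^2)^2 ≡ 3^2 = 9 ≡ 9 (mod 23)
So B = 9. Host X then computes K = B^a mod n = 9^2 mod 23.
9^1 ≡ 9 (mod 23)
9^2 = (9^1)^2 ≡ 9^2 = 81 ≡ 12 (mod 23)

12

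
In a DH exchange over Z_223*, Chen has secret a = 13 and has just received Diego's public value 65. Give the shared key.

18

Shared key K = 65^13 mod 223.
65^1 ≡ 65 (mod 223)
65^2 = (65^1)^2 ≡ 65^2 = 4225 ≡ 211 (mod 223)
65^4 = (65^2)^2 ≡ 211^2 = 44521 ≡ 144 (mod 223)
65^8 = (65^4)^2 ≡ 144^2 = 20736 ≡ 220 (mod 223)
65^13 = 65^8 · 65^4 · 65^1 ≡ 220 · 144 · 65 ≡ 18 (mod 223).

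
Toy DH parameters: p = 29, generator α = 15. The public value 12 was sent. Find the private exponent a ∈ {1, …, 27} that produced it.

21

Try successive powers of 15 modulo 29:
15^1 ≡ 15
15^2 ≡ 22
15^3 ≡ 11
15^4 ≡ 20
15^5 ≡ 10
15^6 ≡ 5
15^7 ≡ 17
15^8 ≡ 23
15^9 ≡ 26
15^10 ≡ 13
15^11 ≡ 21
15^12 ≡ 25
15^13 ≡ 27
15^14 ≡ 28
15^15 ≡ 14
15^16 ≡ 7
15^17 ≡ 18
15^18 ≡ 9
15^19 ≡ 19
15^20 ≡ 24
15^21 ≡ 12
Found: a = 21.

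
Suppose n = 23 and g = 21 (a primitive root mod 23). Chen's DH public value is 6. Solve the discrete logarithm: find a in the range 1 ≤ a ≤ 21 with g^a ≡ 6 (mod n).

Try successive powers of 21 modulo 23:
21^1 ≡ 21
21^2 ≡ 4
21^3 ≡ 15
21^4 ≡ 16
21^5 ≡ 14
21^6 ≡ 18
21^7 ≡ 10
21^8 ≡ 3
21^9 ≡ 17
21^10 ≡ 12
21^11 ≡ 22
21^12 ≡ 2
21^13 ≡ 19
21^14 ≡ 8
21^15 ≡ 7
21^16 ≡ 9
21^17 ≡ 5
21^18 ≡ 13
21^19 ≡ 20
21^20 ≡ 6
Found: a = 20.

20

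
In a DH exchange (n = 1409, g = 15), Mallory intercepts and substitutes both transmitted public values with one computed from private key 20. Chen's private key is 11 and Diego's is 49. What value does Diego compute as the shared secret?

315

Diego receives Mallory's public value M = 15^20 mod 1409 instead of the honest one.
15^1 ≡ 15 (mod 1409)
15^2 = (15^1)^2 ≡ 15^2 = 225 ≡ 225 (mod 1409)
15^4 = (15^2)^2 ≡ 225^2 = 50625 ≡ 1310 (mod 1409)
15^8 = (15^4)^2 ≡ 1310^2 = 1716100 ≡ 1347 (mod 1409)
15^16 = (15^8)^2 ≡ 1347^2 = 1814409 ≡ 1026 (mod 1409)
15^20 = 15^16 · 15^4 ≡ 1026 · 1310 ≡ 1283 (mod 1409).
So M = 1283. Diego computes K = M^49 mod 1409.
1283^1 ≡ 1283 (mod 1409)
1283^2 = (1283^1)^2 ≡ 1283^2 = 1646089 ≡ 377 (mod 1409)
1283^4 = (1283^2)^2 ≡ 377^2 = 142129 ≡ 1229 (mod 1409)
1283^8 = (1283^4)^2 ≡ 1229^2 = 1510441 ≡ 1402 (mod 1409)
1283^16 = (1283^8)^2 ≡ 1402^2 = 1965604 ≡ 49 (mod 1409)
1283^32 = (1283^16)^2 ≡ 49^2 = 2401 ≡ 992 (mod 1409)
1283^49 = 1283^32 · 1283^16 · 1283^1 ≡ 992 · 49 · 1283 ≡ 315 (mod 1409).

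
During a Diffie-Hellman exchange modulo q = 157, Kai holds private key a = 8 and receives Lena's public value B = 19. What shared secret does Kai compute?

121

Shared key K = 19^8 mod 157.
19^1 ≡ 19 (mod 157)
19^2 = (19^1)^2 ≡ 19^2 = 361 ≡ 47 (mod 157)
19^4 = (19^2)^2 ≡ 47^2 = 2209 ≡ 11 (mod 157)
19^8 = (19^4)^2 ≡ 11^2 = 121 ≡ 121 (mod 157)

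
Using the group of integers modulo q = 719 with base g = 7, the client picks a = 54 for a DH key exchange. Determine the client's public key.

333

Public value = 7^{54} \pmod{719}.
7^1 ≡ 7 (mod 719)
7^2 = (7^1)^2 ≡ 7^2 = 49 ≡ 49 (mod 719)
7^4 = (7^2)^2 ≡ 49^2 = 2401 ≡ 244 (mod 719)
7^8 = (7^4)^2 ≡ 244^2 = 59536 ≡ 578 (mod 719)
7^16 = (7^8)^2 ≡ 578^2 = 334084 ≡ 468 (mod 719)
7^32 = (7^16)^2 ≡ 468^2 = 219024 ≡ 448 (mod 719)
7^54 = 7^32 · 7^16 · 7^4 · 7^2 ≡ 448 · 468 · 244 · 49 ≡ 333 (mod 719).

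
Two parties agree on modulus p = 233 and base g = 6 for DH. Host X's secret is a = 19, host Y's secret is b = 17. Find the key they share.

Host Y sends B = g^b mod p = 6^17 mod 233.
6^1 ≡ 6 (mod 233)
6^2 = (6^1)^2 ≡ 6^2 = 36 ≡ 36 (mod 233)
6^4 = (6^2)^2 ≡ 36^2 = 1296 ≡ 131 (mod 233)
6^8 = (6^4)^2 ≡ 131^2 = 17161 ≡ 152 (mod 233)
6^16 = (6^8)^2 ≡ 152^2 = 23104 ≡ 37 (mod 233)
6^17 = 6^16 · 6^1 ≡ 37 · 6 ≡ 222 (mod 233).
So B = 222. Host X then computes K = B^a mod p = 222^19 mod 233.
222^1 ≡ 222 (mod 233)
222^2 = (222^1)^2 ≡ 222^2 = 49284 ≡ 121 (mod 233)
222^4 = (222^2)^2 ≡ 121^2 = 14641 ≡ 195 (mod 233)
222^8 = (222^4)^2 ≡ 195^2 = 38025 ≡ 46 (mod 233)
222^16 = (222^8)^2 ≡ 46^2 = 2116 ≡ 19 (mod 233)
222^19 = 222^16 · 222^2 · 222^1 ≡ 19 · 121 · 222 ≡ 108 (mod 233).

108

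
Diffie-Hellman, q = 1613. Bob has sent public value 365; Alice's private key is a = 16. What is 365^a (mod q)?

Shared key K = 365^16 mod 1613.
365^1 ≡ 365 (mod 1613)
365^2 = (365^1)^2 ≡ 365^2 = 133225 ≡ 959 (mod 1613)
365^4 = (365^2)^2 ≡ 959^2 = 919681 ≡ 271 (mod 1613)
365^8 = (365^4)^2 ≡ 271^2 = 73441 ≡ 856 (mod 1613)
365^16 = (365^8)^2 ≡ 856^2 = 732736 ≡ 434 (mod 1613)

434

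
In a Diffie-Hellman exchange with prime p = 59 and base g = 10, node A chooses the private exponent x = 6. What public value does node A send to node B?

9

Public value = 10^6 mod 59.
10^1 ≡ 10 (mod 59)
10^2 = (10^1)^2 ≡ 10^2 = 100 ≡ 41 (mod 59)
10^4 = (10^2)^2 ≡ 41^2 = 1681 ≡ 29 (mod 59)
10^6 = 10^4 · 10^2 ≡ 29 · 41 ≡ 9 (mod 59).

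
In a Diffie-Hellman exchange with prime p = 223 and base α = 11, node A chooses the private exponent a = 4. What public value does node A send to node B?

Public value = 11^4 mod 223.
11^1 ≡ 11 (mod 223)
11^2 = (11^1)^2 ≡ 11^2 = 121 ≡ 121 (mod 223)
11^4 = (11^2)^2 ≡ 121^2 = 14641 ≡ 146 (mod 223)

146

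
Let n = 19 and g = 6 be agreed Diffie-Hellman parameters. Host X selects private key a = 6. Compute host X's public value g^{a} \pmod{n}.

Public value = 6^{6} \pmod{19}.
6^1 ≡ 6 (mod 19)
6^2 = (6^1)^2 ≡ 6^2 = 36 ≡ 17 (mod 19)
6^4 = (6^2)^2 ≡ 17^2 = 289 ≡ 4 (mod 19)
6^6 = 6^4 · 6^2 ≡ 4 · 17 ≡ 11 (mod 19).

11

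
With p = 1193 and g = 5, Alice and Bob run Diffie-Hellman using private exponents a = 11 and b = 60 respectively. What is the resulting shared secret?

527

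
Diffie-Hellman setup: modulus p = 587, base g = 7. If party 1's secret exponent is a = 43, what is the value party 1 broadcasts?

129

Public value = 7^43 mod 587.
7^1 ≡ 7 (mod 587)
7^2 = (7^1)^2 ≡ 7^2 = 49 ≡ 49 (mod 587)
7^4 = (7^2)^2 ≡ 49^2 = 2401 ≡ 53 (mod 587)
7^8 = (7^4)^2 ≡ 53^2 = 2809 ≡ 461 (mod 587)
7^16 = (7^8)^2 ≡ 461^2 = 212521 ≡ 27 (mod 587)
7^32 = (7^16)^2 ≡ 27^2 = 729 ≡ 142 (mod 587)
7^43 = 7^32 · 7^8 · 7^2 · 7^1 ≡ 142 · 461 · 49 · 7 ≡ 129 (mod 587).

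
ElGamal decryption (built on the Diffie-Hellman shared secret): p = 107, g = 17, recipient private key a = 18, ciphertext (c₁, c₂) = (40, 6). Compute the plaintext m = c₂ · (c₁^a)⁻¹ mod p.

95

Shared mask s = c₁^a mod p = 40^18 mod 107.
40^1 ≡ 40 (mod 107)
40^2 = (40^1)^2 ≡ 40^2 = 1600 ≡ 102 (mod 107)
40^4 = (40^2)^2 ≡ 102^2 = 10404 ≡ 25 (mod 107)
40^8 = (40^4)^2 ≡ 25^2 = 625 ≡ 90 (mod 107)
40^16 = (40^8)^2 ≡ 90^2 = 8100 ≡ 75 (mod 107)
40^18 = 40^16 · 40^2 ≡ 75 · 102 ≡ 53 (mod 107).
So s = 53; s⁻¹ ≡ 105 (mod 107).
m = c₂ · s⁻¹ mod 107 = 6 · 105 mod 107 = 95.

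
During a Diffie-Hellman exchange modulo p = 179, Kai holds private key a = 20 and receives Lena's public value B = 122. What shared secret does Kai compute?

47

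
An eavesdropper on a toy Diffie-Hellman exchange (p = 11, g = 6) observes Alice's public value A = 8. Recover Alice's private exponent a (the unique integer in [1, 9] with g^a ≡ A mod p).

7

Try successive powers of 6 modulo 11:
6^1 ≡ 6
6^2 ≡ 3
6^3 ≡ 7
6^4 ≡ 9
6^5 ≡ 10
6^6 ≡ 5
6^7 ≡ 8
Found: a = 7.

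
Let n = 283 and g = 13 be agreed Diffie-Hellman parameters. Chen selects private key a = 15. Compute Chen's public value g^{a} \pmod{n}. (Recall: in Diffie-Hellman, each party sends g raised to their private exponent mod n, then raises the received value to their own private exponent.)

Public value = 13^{15} \pmod{283}.
13^1 ≡ 13 (mod 283)
13^2 = (13^1)^2 ≡ 13^2 = 169 ≡ 169 (mod 283)
13^4 = (13^2)^2 ≡ 169^2 = 28561 ≡ 261 (mod 283)
13^8 = (13^4)^2 ≡ 261^2 = 68121 ≡ 201 (mod 283)
13^15 = 13^8 · 13^4 · 13^2 · 13^1 ≡ 201 · 261 · 169 · 13 ≡ 256 (mod 283).

256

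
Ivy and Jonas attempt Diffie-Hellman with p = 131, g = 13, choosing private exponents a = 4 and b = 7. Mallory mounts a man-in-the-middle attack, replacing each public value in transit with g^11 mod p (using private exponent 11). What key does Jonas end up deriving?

27

Jonas receives Mallory's public value M = 13^11 mod 131 instead of the honest one.
13^1 ≡ 13 (mod 131)
13^2 = (13^1)^2 ≡ 13^2 = 169 ≡ 38 (mod 131)
13^4 = (13^2)^2 ≡ 38^2 = 1444 ≡ 3 (mod 131)
13^8 = (13^4)^2 ≡ 3^2 = 9 ≡ 9 (mod 131)
13^11 = 13^8 · 13^2 · 13^1 ≡ 9 · 38 · 13 ≡ 123 (mod 131).
So M = 123. Jonas computes K = M^7 mod 131.
123^1 ≡ 123 (mod 131)
123^2 = (123^1)^2 ≡ 123^2 = 15129 ≡ 64 (mod 131)
123^4 = (123^2)^2 ≡ 64^2 = 4096 ≡ 35 (mod 131)
123^7 = 123^4 · 123^2 · 123^1 ≡ 35 · 64 · 123 ≡ 27 (mod 131).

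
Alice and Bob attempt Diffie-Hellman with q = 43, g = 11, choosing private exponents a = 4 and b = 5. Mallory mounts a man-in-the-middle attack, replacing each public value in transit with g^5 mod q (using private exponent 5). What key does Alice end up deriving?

4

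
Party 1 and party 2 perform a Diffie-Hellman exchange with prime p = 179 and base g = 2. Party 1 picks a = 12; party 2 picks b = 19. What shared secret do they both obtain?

Party 1 sends A = g^a mod p = 2^12 mod 179.
2^1 ≡ 2 (mod 179)
2^2 = (2^1)^2 ≡ 2^2 = 4 ≡ 4 (mod 179)
2^4 = (2^2)^2 ≡ 4^2 = 16 ≡ 16 (mod 179)
2^8 = (2^4)^2 ≡ 16^2 = 256 ≡ 77 (mod 179)
2^12 = 2^8 · 2^4 ≡ 77 · 16 ≡ 158 (mod 179).
So A = 158. Party 2 then computes K = A^b mod p = 158^19 mod 179.
158^1 ≡ 158 (mod 179)
158^2 = (158^1)^2 ≡ 158^2 = 24964 ≡ 83 (mod 179)
158^4 = (158^2)^2 ≡ 83^2 = 6889 ≡ 87 (mod 179)
158^8 = (158^4)^2 ≡ 87^2 = 7569 ≡ 51 (mod 179)
158^16 = (158^8)^2 ≡ 51^2 = 2601 ≡ 95 (mod 179)
158^19 = 158^16 · 158^2 · 158^1 ≡ 95 · 83 · 158 ≡ 169 (mod 179).

169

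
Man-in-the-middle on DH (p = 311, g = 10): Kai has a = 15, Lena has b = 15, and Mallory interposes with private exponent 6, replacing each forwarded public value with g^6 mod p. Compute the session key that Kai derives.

Kai receives Mallory's public value M = 10^6 mod 311 instead of the honest one.
10^1 ≡ 10 (mod 311)
10^2 = (10^1)^2 ≡ 10^2 = 100 ≡ 100 (mod 311)
10^4 = (10^2)^2 ≡ 100^2 = 10000 ≡ 48 (mod 311)
10^6 = 10^4 · 10^2 ≡ 48 · 100 ≡ 135 (mod 311).
So M = 135. Kai computes K = M^15 mod 311.
135^1 ≡ 135 (mod 311)
135^2 = (135^1)^2 ≡ 135^2 = 18225 ≡ 187 (mod 311)
135^4 = (135^2)^2 ≡ 187^2 = 34969 ≡ 137 (mod 311)
135^8 = (135^4)^2 ≡ 137^2 = 18769 ≡ 109 (mod 311)
135^15 = 135^8 · 135^4 · 135^2 · 135^1 ≡ 109 · 137 · 187 · 135 ≡ 270 (mod 311).

270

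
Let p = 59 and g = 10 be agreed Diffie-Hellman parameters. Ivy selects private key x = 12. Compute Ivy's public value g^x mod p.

22

Public value = 10^12 mod 59.
10^1 ≡ 10 (mod 59)
10^2 = (10^1)^2 ≡ 10^2 = 100 ≡ 41 (mod 59)
10^4 = (10^2)^2 ≡ 41^2 = 1681 ≡ 29 (mod 59)
10^8 = (10^4)^2 ≡ 29^2 = 841 ≡ 15 (mod 59)
10^12 = 10^8 · 10^4 ≡ 15 · 29 ≡ 22 (mod 59).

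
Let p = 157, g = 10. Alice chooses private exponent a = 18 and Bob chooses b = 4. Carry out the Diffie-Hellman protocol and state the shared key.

75

Alice sends A = g^a mod p = 10^18 mod 157.
10^1 ≡ 10 (mod 157)
10^2 = (10^1)^2 ≡ 10^2 = 100 ≡ 100 (mod 157)
10^4 = (10^2)^2 ≡ 100^2 = 10000 ≡ 109 (mod 157)
10^8 = (10^4)^2 ≡ 109^2 = 11881 ≡ 106 (mod 157)
10^16 = (10^8)^2 ≡ 106^2 = 11236 ≡ 89 (mod 157)
10^18 = 10^16 · 10^2 ≡ 89 · 100 ≡ 108 (mod 157).
So A = 108. Bob then computes K = A^b mod p = 108^4 mod 157.
108^1 ≡ 108 (mod 157)
108^2 = (108^1)^2 ≡ 108^2 = 11664 ≡ 46 (mod 157)
108^4 = (108^2)^2 ≡ 46^2 = 2116 ≡ 75 (mod 157)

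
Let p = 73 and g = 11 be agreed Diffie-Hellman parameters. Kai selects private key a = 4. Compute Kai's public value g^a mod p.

Public value = 11^4 mod 73.
11^1 ≡ 11 (mod 73)
11^2 = (11^1)^2 ≡ 11^2 = 121 ≡ 48 (mod 73)
11^4 = (11^2)^2 ≡ 48^2 = 2304 ≡ 41 (mod 73)

41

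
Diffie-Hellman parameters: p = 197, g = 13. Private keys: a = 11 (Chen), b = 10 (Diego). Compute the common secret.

Diego sends B = g^b mod p = 13^10 mod 197.
13^1 ≡ 13 (mod 197)
13^2 = (13^1)^2 ≡ 13^2 = 169 ≡ 169 (mod 197)
13^4 = (13^2)^2 ≡ 169^2 = 28561 ≡ 193 (mod 197)
13^8 = (13^4)^2 ≡ 193^2 = 37249 ≡ 16 (mod 197)
13^10 = 13^8 · 13^2 ≡ 16 · 169 ≡ 143 (mod 197).
So B = 143. Chen then computes K = B^a mod p = 143^11 mod 197.
143^1 ≡ 143 (mod 197)
143^2 = (143^1)^2 ≡ 143^2 = 20449 ≡ 158 (mod 197)
143^4 = (143^2)^2 ≡ 158^2 = 24964 ≡ 142 (mod 197)
143^8 = (143^4)^2 ≡ 142^2 = 20164 ≡ 70 (mod 197)
143^11 = 143^8 · 143^2 · 143^1 ≡ 70 · 158 · 143 ≡ 64 (mod 197).

64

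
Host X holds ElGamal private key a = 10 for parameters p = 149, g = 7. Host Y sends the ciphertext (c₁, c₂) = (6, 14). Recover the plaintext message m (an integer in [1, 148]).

8

Shared mask s = c₁^a mod p = 6^10 mod 149.
6^1 ≡ 6 (mod 149)
6^2 = (6^1)^2 ≡ 6^2 = 36 ≡ 36 (mod 149)
6^4 = (6^2)^2 ≡ 36^2 = 1296 ≡ 104 (mod 149)
6^8 = (6^4)^2 ≡ 104^2 = 10816 ≡ 88 (mod 149)
6^10 = 6^8 · 6^2 ≡ 88 · 36 ≡ 39 (mod 149).
So s = 39; s⁻¹ ≡ 107 (mod 149).
m = c₂ · s⁻¹ mod 149 = 14 · 107 mod 149 = 8.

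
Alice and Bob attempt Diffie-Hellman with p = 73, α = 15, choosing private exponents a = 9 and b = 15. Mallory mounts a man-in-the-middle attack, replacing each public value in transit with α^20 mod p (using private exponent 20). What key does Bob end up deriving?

9

Bob receives Mallory's public value M = 15^20 mod 73 instead of the honest one.
15^1 ≡ 15 (mod 73)
15^2 = (15^1)^2 ≡ 15^2 = 225 ≡ 6 (mod 73)
15^4 = (15^2)^2 ≡ 6^2 = 36 ≡ 36 (mod 73)
15^8 = (15^4)^2 ≡ 36^2 = 1296 ≡ 55 (mod 73)
15^16 = (15^8)^2 ≡ 55^2 = 3025 ≡ 32 (mod 73)
15^20 = 15^16 · 15^4 ≡ 32 · 36 ≡ 57 (mod 73).
So M = 57. Bob computes K = M^15 mod 73.
57^1 ≡ 57 (mod 73)
57^2 = (57^1)^2 ≡ 57^2 = 3249 ≡ 37 (mod 73)
57^4 = (57^2)^2 ≡ 37^2 = 1369 ≡ 55 (mod 73)
57^8 = (57^4)^2 ≡ 55^2 = 3025 ≡ 32 (mod 73)
57^15 = 57^8 · 57^4 · 57^2 · 57^1 ≡ 32 · 55 · 37 · 57 ≡ 9 (mod 73).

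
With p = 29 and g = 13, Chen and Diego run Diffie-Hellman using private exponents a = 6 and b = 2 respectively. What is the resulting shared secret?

23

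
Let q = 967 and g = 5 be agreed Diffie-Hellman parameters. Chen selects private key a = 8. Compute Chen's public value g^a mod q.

Public value = 5^8 mod 967.
5^1 ≡ 5 (mod 967)
5^2 = (5^1)^2 ≡ 5^2 = 25 ≡ 25 (mod 967)
5^4 = (5^2)^2 ≡ 25^2 = 625 ≡ 625 (mod 967)
5^8 = (5^4)^2 ≡ 625^2 = 390625 ≡ 924 (mod 967)

924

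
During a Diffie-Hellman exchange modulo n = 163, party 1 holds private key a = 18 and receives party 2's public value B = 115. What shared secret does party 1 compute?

58

Shared key K = 115^18 mod 163.
115^1 ≡ 115 (mod 163)
115^2 = (115^1)^2 ≡ 115^2 = 13225 ≡ 22 (mod 163)
115^4 = (115^2)^2 ≡ 22^2 = 484 ≡ 158 (mod 163)
115^8 = (115^4)^2 ≡ 158^2 = 24964 ≡ 25 (mod 163)
115^16 = (115^8)^2 ≡ 25^2 = 625 ≡ 136 (mod 163)
115^18 = 115^16 · 115^2 ≡ 136 · 22 ≡ 58 (mod 163).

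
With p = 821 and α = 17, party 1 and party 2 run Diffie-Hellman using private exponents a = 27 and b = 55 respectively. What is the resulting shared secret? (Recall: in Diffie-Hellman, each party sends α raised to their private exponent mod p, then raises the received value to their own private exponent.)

Party 2 sends B = α^b mod p = 17^55 mod 821.
17^1 ≡ 17 (mod 821)
17^2 = (17^1)^2 ≡ 17^2 = 289 ≡ 289 (mod 821)
17^4 = (17^2)^2 ≡ 289^2 = 83521 ≡ 600 (mod 821)
17^8 = (17^4)^2 ≡ 600^2 = 360000 ≡ 402 (mod 821)
17^16 = (17^8)^2 ≡ 402^2 = 161604 ≡ 688 (mod 821)
17^32 = (17^16)^2 ≡ 688^2 = 473344 ≡ 448 (mod 821)
17^55 = 17^32 · 17^16 · 17^4 · 17^2 · 17^1 ≡ 448 · 688 · 600 · 289 · 17 ≡ 236 (mod 821).
So B = 236. Party 1 then computes K = B^a mod p = 236^27 mod 821.
236^1 ≡ 236 (mod 821)
236^2 = (236^1)^2 ≡ 236^2 = 55696 ≡ 689 (mod 821)
236^4 = (236^2)^2 ≡ 689^2 = 474721 ≡ 183 (mod 821)
236^8 = (236^4)^2 ≡ 183^2 = 33489 ≡ 649 (mod 821)
236^16 = (236^8)^2 ≡ 649^2 = 421201 ≡ 28 (mod 821)
236^27 = 236^16 · 236^8 · 236^2 · 236^1 ≡ 28 · 649 · 689 · 236 ≡ 134 (mod 821).

134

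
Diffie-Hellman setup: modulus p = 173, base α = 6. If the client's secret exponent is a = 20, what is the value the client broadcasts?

Public value = 6^20 mod 173.
6^1 ≡ 6 (mod 173)
6^2 = (6^1)^2 ≡ 6^2 = 36 ≡ 36 (mod 173)
6^4 = (6^2)^2 ≡ 36^2 = 1296 ≡ 85 (mod 173)
6^8 = (6^4)^2 ≡ 85^2 = 7225 ≡ 132 (mod 173)
6^16 = (6^8)^2 ≡ 132^2 = 17424 ≡ 124 (mod 173)
6^20 = 6^16 · 6^4 ≡ 124 · 85 ≡ 160 (mod 173).

160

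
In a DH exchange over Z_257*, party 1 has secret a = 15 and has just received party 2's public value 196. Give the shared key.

178

Shared key K = 196^15 mod 257.
196^1 ≡ 196 (mod 257)
196^2 = (196^1)^2 ≡ 196^2 = 38416 ≡ 123 (mod 257)
196^4 = (196^2)^2 ≡ 123^2 = 15129 ≡ 223 (mod 257)
196^8 = (196^4)^2 ≡ 223^2 = 49729 ≡ 128 (mod 257)
196^15 = 196^8 · 196^4 · 196^2 · 196^1 ≡ 128 · 223 · 123 · 196 ≡ 178 (mod 257).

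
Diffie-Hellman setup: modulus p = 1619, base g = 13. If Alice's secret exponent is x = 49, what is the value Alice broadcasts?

Public value = 13^{49} \pmod{1619}.
13^1 ≡ 13 (mod 1619)
13^2 = (13^1)^2 ≡ 13^2 = 169 ≡ 169 (mod 1619)
13^4 = (13^2)^2 ≡ 169^2 = 28561 ≡ 1038 (mod 1619)
13^8 = (13^4)^2 ≡ 1038^2 = 1077444 ≡ 809 (mod 1619)
13^16 = (13^8)^2 ≡ 809^2 = 654481 ≡ 405 (mod 1619)
13^32 = (13^16)^2 ≡ 405^2 = 164025 ≡ 506 (mod 1619)
13^49 = 13^32 · 13^16 · 13^1 ≡ 506 · 405 · 13 ≡ 835 (mod 1619).

835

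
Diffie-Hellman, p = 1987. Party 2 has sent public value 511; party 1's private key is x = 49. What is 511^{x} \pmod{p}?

Shared key K = 511^49 mod 1987.
511^1 ≡ 511 (mod 1987)
511^2 = (511^1)^2 ≡ 511^2 = 261121 ≡ 824 (mod 1987)
511^4 = (511^2)^2 ≡ 824^2 = 678976 ≡ 1409 (mod 1987)
511^8 = (511^4)^2 ≡ 1409^2 = 1985281 ≡ 268 (mod 1987)
511^16 = (511^8)^2 ≡ 268^2 = 71824 ≡ 292 (mod 1987)
511^32 = (511^16)^2 ≡ 292^2 = 85264 ≡ 1810 (mod 1987)
511^49 = 511^32 · 511^16 · 511^1 ≡ 1810 · 292 · 511 ≡ 680 (mod 1987).

680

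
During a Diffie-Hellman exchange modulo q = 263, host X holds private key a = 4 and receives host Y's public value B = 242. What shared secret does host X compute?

124

Shared key K = 242^4 mod 263.
242^1 ≡ 242 (mod 263)
242^2 = (242^1)^2 ≡ 242^2 = 58564 ≡ 178 (mod 263)
242^4 = (242^2)^2 ≡ 178^2 = 31684 ≡ 124 (mod 263)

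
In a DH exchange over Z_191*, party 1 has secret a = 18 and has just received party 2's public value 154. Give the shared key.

160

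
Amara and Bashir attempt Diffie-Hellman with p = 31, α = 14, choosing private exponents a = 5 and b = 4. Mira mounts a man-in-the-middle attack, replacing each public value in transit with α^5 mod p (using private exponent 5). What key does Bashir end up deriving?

5

Bashir receives Mira's public value M = 14^5 mod 31 instead of the honest one.
14^1 ≡ 14 (mod 31)
14^2 = (14^1)^2 ≡ 14^2 = 196 ≡ 10 (mod 31)
14^4 = (14^2)^2 ≡ 10^2 = 100 ≡ 7 (mod 31)
14^5 = 14^4 · 14^1 ≡ 7 · 14 ≡ 5 (mod 31).
So M = 5. Bashir computes K = M^4 mod 31.
5^1 ≡ 5 (mod 31)
5^2 = (5^1)^2 ≡ 5^2 = 25 ≡ 25 (mod 31)
5^4 = (5^2)^2 ≡ 25^2 = 625 ≡ 5 (mod 31)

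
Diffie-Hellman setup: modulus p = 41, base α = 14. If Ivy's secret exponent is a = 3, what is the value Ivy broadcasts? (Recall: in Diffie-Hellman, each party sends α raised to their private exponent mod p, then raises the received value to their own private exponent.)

Public value = 14^3 mod 41.
14^1 ≡ 14 (mod 41)
14^2 = (14^1)^2 ≡ 14^2 = 196 ≡ 32 (mod 41)
14^3 = 14^2 · 14^1 ≡ 32 · 14 ≡ 38 (mod 41).

38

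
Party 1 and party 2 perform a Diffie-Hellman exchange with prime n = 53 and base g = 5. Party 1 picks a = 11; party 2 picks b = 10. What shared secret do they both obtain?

43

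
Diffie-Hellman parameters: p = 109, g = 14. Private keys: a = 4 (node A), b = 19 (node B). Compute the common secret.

89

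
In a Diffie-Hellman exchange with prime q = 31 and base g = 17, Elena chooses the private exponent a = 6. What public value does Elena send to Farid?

8

Public value = 17^6 (mod 31).
17^1 ≡ 17 (mod 31)
17^2 = (17^1)^2 ≡ 17^2 = 289 ≡ 10 (mod 31)
17^4 = (17^2)^2 ≡ 10^2 = 100 ≡ 7 (mod 31)
17^6 = 17^4 · 17^2 ≡ 7 · 10 ≡ 8 (mod 31).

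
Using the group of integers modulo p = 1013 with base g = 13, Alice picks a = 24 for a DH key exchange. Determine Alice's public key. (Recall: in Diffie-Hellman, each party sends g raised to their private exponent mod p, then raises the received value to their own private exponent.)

Public value = 13^24 mod 1013.
13^1 ≡ 13 (mod 1013)
13^2 = (13^1)^2 ≡ 13^2 = 169 ≡ 169 (mod 1013)
13^4 = (13^2)^2 ≡ 169^2 = 28561 ≡ 197 (mod 1013)
13^8 = (13^4)^2 ≡ 197^2 = 38809 ≡ 315 (mod 1013)
13^16 = (13^8)^2 ≡ 315^2 = 99225 ≡ 964 (mod 1013)
13^24 = 13^16 · 13^8 ≡ 964 · 315 ≡ 773 (mod 1013).

773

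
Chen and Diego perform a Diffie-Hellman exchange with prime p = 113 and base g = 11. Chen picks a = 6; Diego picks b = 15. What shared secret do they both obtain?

Diego sends B = g^b mod p = 11^15 mod 113.
11^1 ≡ 11 (mod 113)
11^2 = (11^1)^2 ≡ 11^2 = 121 ≡ 8 (mod 113)
11^4 = (11^2)^2 ≡ 8^2 = 64 ≡ 64 (mod 113)
11^8 = (11^4)^2 ≡ 64^2 = 4096 ≡ 28 (mod 113)
11^15 = 11^8 · 11^4 · 11^2 · 11^1 ≡ 28 · 64 · 8 · 11 ≡ 61 (mod 113).
So B = 61. Chen then computes K = B^a mod p = 61^6 mod 113.
61^1 ≡ 61 (mod 113)
61^2 = (61^1)^2 ≡ 61^2 = 3721 ≡ 105 (mod 113)
61^4 = (61^2)^2 ≡ 105^2 = 11025 ≡ 64 (mod 113)
61^6 = 61^4 · 61^2 ≡ 64 · 105 ≡ 53 (mod 113).

53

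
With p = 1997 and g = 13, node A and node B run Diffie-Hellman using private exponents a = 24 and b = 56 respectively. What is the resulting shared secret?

1412

Node A sends A = g^a mod p = 13^24 mod 1997.
13^1 ≡ 13 (mod 1997)
13^2 = (13^1)^2 ≡ 13^2 = 169 ≡ 169 (mod 1997)
13^4 = (13^2)^2 ≡ 169^2 = 28561 ≡ 603 (mod 1997)
13^8 = (13^4)^2 ≡ 603^2 = 363609 ≡ 155 (mod 1997)
13^16 = (13^8)^2 ≡ 155^2 = 24025 ≡ 61 (mod 1997)
13^24 = 13^16 · 13^8 ≡ 61 · 155 ≡ 1467 (mod 1997).
So A = 1467. Node B then computes K = A^b mod p = 1467^56 mod 1997.
1467^1 ≡ 1467 (mod 1997)
1467^2 = (1467^1)^2 ≡ 1467^2 = 2152089 ≡ 1320 (mod 1997)
1467^4 = (1467^2)^2 ≡ 1320^2 = 1742400 ≡ 1016 (mod 1997)
1467^8 = (1467^4)^2 ≡ 1016^2 = 1032256 ≡ 1804 (mod 1997)
1467^16 = (1467^8)^2 ≡ 1804^2 = 3254416 ≡ 1303 (mod 1997)
1467^32 = (1467^16)^2 ≡ 1303^2 = 1697809 ≡ 359 (mod 1997)
1467^56 = 1467^32 · 1467^16 · 1467^8 ≡ 359 · 1303 · 1804 ≡ 1412 (mod 1997).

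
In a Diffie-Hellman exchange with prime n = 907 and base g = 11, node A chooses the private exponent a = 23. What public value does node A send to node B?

142

Public value = 11^23 (mod 907).
11^1 ≡ 11 (mod 907)
11^2 = (11^1)^2 ≡ 11^2 = 121 ≡ 121 (mod 907)
11^4 = (11^2)^2 ≡ 121^2 = 14641 ≡ 129 (mod 907)
11^8 = (11^4)^2 ≡ 129^2 = 16641 ≡ 315 (mod 907)
11^16 = (11^8)^2 ≡ 315^2 = 99225 ≡ 362 (mod 907)
11^23 = 11^16 · 11^4 · 11^2 · 11^1 ≡ 362 · 129 · 121 · 11 ≡ 142 (mod 907).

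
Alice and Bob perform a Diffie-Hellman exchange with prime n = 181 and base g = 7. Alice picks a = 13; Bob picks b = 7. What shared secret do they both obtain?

Alice sends A = g^a mod n = 7^13 mod 181.
7^1 ≡ 7 (mod 181)
7^2 = (7^1)^2 ≡ 7^2 = 49 ≡ 49 (mod 181)
7^4 = (7^2)^2 ≡ 49^2 = 2401 ≡ 48 (mod 181)
7^8 = (7^4)^2 ≡ 48^2 = 2304 ≡ 132 (mod 181)
7^13 = 7^8 · 7^4 · 7^1 ≡ 132 · 48 · 7 ≡ 7 (mod 181).
So A = 7. Bob then computes K = A^b mod n = 7^7 mod 181.
7^1 ≡ 7 (mod 181)
7^2 = (7^1)^2 ≡ 7^2 = 49 ≡ 49 (mod 181)
7^4 = (7^2)^2 ≡ 49^2 = 2401 ≡ 48 (mod 181)
7^7 = 7^4 · 7^2 · 7^1 ≡ 48 · 49 · 7 ≡ 174 (mod 181).

174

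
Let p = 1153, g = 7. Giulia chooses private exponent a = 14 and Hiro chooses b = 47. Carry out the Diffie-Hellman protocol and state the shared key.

Giulia sends A = g^a mod p = 7^14 mod 1153.
7^1 ≡ 7 (mod 1153)
7^2 = (7^1)^2 ≡ 7^2 = 49 ≡ 49 (mod 1153)
7^4 = (7^2)^2 ≡ 49^2 = 2401 ≡ 95 (mod 1153)
7^8 = (7^4)^2 ≡ 95^2 = 9025 ≡ 954 (mod 1153)
7^14 = 7^8 · 7^4 · 7^2 ≡ 954 · 95 · 49 ≡ 667 (mod 1153).
So A = 667. Hiro then computes K = A^b mod p = 667^47 mod 1153.
667^1 ≡ 667 (mod 1153)
667^2 = (667^1)^2 ≡ 667^2 = 444889 ≡ 984 (mod 1153)
667^4 = (667^2)^2 ≡ 984^2 = 968256 ≡ 889 (mod 1153)
667^8 = (667^4)^2 ≡ 889^2 = 790321 ≡ 516 (mod 1153)
667^16 = (667^8)^2 ≡ 516^2 = 266256 ≡ 1066 (mod 1153)
667^32 = (667^16)^2 ≡ 1066^2 = 1136356 ≡ 651 (mod 1153)
667^47 = 667^32 · 667^8 · 667^4 · 667^2 · 667^1 ≡ 651 · 516 · 889 · 984 · 667 ≡ 266 (mod 1153).

266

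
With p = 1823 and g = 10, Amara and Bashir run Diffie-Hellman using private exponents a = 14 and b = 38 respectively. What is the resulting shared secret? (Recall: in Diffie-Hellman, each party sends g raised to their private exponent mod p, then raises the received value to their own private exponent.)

Bashir sends B = g^b mod p = 10^38 mod 1823.
10^1 ≡ 10 (mod 1823)
10^2 = (10^1)^2 ≡ 10^2 = 100 ≡ 100 (mod 1823)
10^4 = (10^2)^2 ≡ 100^2 = 10000 ≡ 885 (mod 1823)
10^8 = (10^4)^2 ≡ 885^2 = 783225 ≡ 1158 (mod 1823)
10^16 = (10^8)^2 ≡ 1158^2 = 1340964 ≡ 1059 (mod 1823)
10^32 = (10^16)^2 ≡ 1059^2 = 1121481 ≡ 336 (mod 1823)
10^38 = 10^32 · 10^4 · 10^2 ≡ 336 · 885 · 100 ≡ 1047 (mod 1823).
So B = 1047. Amara then computes K = B^a mod p = 1047^14 mod 1823.
1047^1 ≡ 1047 (mod 1823)
1047^2 = (1047^1)^2 ≡ 1047^2 = 1096209 ≡ 586 (mod 1823)
1047^4 = (1047^2)^2 ≡ 586^2 = 343396 ≡ 672 (mod 1823)
1047^8 = (1047^4)^2 ≡ 672^2 = 451584 ≡ 1303 (mod 1823)
1047^14 = 1047^8 · 1047^4 · 1047^2 ≡ 1303 · 672 · 586 ≡ 281 (mod 1823).

281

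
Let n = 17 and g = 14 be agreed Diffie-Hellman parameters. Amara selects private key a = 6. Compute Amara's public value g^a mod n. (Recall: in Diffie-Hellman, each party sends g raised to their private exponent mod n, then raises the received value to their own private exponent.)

Public value = 14^6 mod 17.
14^1 ≡ 14 (mod 17)
14^2 = (14^1)^2 ≡ 14^2 = 196 ≡ 9 (mod 17)
14^4 = (14^2)^2 ≡ 9^2 = 81 ≡ 13 (mod 17)
14^6 = 14^4 · 14^2 ≡ 13 · 9 ≡ 15 (mod 17).

15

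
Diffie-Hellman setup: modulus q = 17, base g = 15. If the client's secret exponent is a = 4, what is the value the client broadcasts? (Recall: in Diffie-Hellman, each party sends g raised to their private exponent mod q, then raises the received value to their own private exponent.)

Public value = 15^4 mod 17.
15^1 ≡ 15 (mod 17)
15^2 = (15^1)^2 ≡ 15^2 = 225 ≡ 4 (mod 17)
15^4 = (15^2)^2 ≡ 4^2 = 16 ≡ 16 (mod 17)

16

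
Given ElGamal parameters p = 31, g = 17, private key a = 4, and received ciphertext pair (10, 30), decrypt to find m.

Shared mask s = c₁^a mod p = 10^4 mod 31.
10^1 ≡ 10 (mod 31)
10^2 = (10^1)^2 ≡ 10^2 = 100 ≡ 7 (mod 31)
10^4 = (10^2)^2 ≡ 7^2 = 49 ≡ 18 (mod 31)
So s = 18; s⁻¹ ≡ 19 (mod 31).
m = c₂ · s⁻¹ mod 31 = 30 · 19 mod 31 = 12.

12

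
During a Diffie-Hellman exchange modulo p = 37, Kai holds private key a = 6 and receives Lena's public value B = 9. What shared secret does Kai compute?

Shared key K = 9^6 mod 37.
9^1 ≡ 9 (mod 37)
9^2 = (9^1)^2 ≡ 9^2 = 81 ≡ 7 (mod 37)
9^4 = (9^2)^2 ≡ 7^2 = 49 ≡ 12 (mod 37)
9^6 = 9^4 · 9^2 ≡ 12 · 7 ≡ 10 (mod 37).

10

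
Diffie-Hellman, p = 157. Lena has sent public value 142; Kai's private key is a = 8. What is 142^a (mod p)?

17

Shared key K = 142^8 mod 157.
142^1 ≡ 142 (mod 157)
142^2 = (142^1)^2 ≡ 142^2 = 20164 ≡ 68 (mod 157)
142^4 = (142^2)^2 ≡ 68^2 = 4624 ≡ 71 (mod 157)
142^8 = (142^4)^2 ≡ 71^2 = 5041 ≡ 17 (mod 157)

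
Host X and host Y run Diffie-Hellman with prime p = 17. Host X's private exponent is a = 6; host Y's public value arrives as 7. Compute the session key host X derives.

Shared key K = 7^6 mod 17.
7^1 ≡ 7 (mod 17)
7^2 = (7^1)^2 ≡ 7^2 = 49 ≡ 15 (mod 17)
7^4 = (7^2)^2 ≡ 15^2 = 225 ≡ 4 (mod 17)
7^6 = 7^4 · 7^2 ≡ 4 · 15 ≡ 9 (mod 17).

9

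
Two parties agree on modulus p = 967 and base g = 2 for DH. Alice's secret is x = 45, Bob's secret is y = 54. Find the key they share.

857

Alice sends A = g^x mod p = 2^45 mod 967.
2^1 ≡ 2 (mod 967)
2^2 = (2^1)^2 ≡ 2^2 = 4 ≡ 4 (mod 967)
2^4 = (2^2)^2 ≡ 4^2 = 16 ≡ 16 (mod 967)
2^8 = (2^4)^2 ≡ 16^2 = 256 ≡ 256 (mod 967)
2^16 = (2^8)^2 ≡ 256^2 = 65536 ≡ 747 (mod 967)
2^32 = (2^16)^2 ≡ 747^2 = 558009 ≡ 50 (mod 967)
2^45 = 2^32 · 2^8 · 2^4 · 2^1 ≡ 50 · 256 · 16 · 2 ≡ 559 (mod 967).
So A = 559. Bob then computes K = A^y mod p = 559^54 mod 967.
559^1 ≡ 559 (mod 967)
559^2 = (559^1)^2 ≡ 559^2 = 312481 ≡ 140 (mod 967)
559^4 = (559^2)^2 ≡ 140^2 = 19600 ≡ 260 (mod 967)
559^8 = (559^4)^2 ≡ 260^2 = 67600 ≡ 877 (mod 967)
559^16 = (559^8)^2 ≡ 877^2 = 769129 ≡ 364 (mod 967)
559^32 = (559^16)^2 ≡ 364^2 = 132496 ≡ 17 (mod 967)
559^54 = 559^32 · 559^16 · 559^4 · 559^2 ≡ 17 · 364 · 260 · 140 ≡ 857 (mod 967).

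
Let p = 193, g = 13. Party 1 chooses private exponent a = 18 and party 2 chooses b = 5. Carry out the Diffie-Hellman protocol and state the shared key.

67

Party 1 sends A = g^a mod p = 13^18 mod 193.
13^1 ≡ 13 (mod 193)
13^2 = (13^1)^2 ≡ 13^2 = 169 ≡ 169 (mod 193)
13^4 = (13^2)^2 ≡ 169^2 = 28561 ≡ 190 (mod 193)
13^8 = (13^4)^2 ≡ 190^2 = 36100 ≡ 9 (mod 193)
13^16 = (13^8)^2 ≡ 9^2 = 81 ≡ 81 (mod 193)
13^18 = 13^16 · 13^2 ≡ 81 · 169 ≡ 179 (mod 193).
So A = 179. Party 2 then computes K = A^b mod p = 179^5 mod 193.
179^1 ≡ 179 (mod 193)
179^2 = (179^1)^2 ≡ 179^2 = 32041 ≡ 3 (mod 193)
179^4 = (179^2)^2 ≡ 3^2 = 9 ≡ 9 (mod 193)
179^5 = 179^4 · 179^1 ≡ 9 · 179 ≡ 67 (mod 193).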